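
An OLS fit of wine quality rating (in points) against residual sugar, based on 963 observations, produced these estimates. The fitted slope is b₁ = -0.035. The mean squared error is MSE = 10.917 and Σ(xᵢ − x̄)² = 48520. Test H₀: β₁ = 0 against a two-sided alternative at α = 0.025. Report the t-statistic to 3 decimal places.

SE(b₁) = √(MSE/Sₓₓ) = √(10.917/48520) = 0.015.
t = -0.035 / 0.015 = -2.333.
df = n − 2 = 961.
Two-sided p ≈ 0.0198, which is < 0.025, so reject H₀.
There is evidence that residual sugar is associated with wine quality rating.

t = -2.333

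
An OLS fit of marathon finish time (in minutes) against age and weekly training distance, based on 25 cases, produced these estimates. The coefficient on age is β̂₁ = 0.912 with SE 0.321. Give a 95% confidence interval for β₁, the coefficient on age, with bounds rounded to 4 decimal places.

(0.2463, 1.5777)

df = n − k − 1 = 25 − 2 − 1 = 22.
t* = t_{0.025, 22} = 2.073873.
Margin = t* × SE = 2.073873 × 0.321 = 0.665713.
CI: 0.912 ± 0.665713 → (0.2463, 1.5777).
With 95% confidence, each one-unit increase in age is associated with a change of between 0.2463 and 1.5777 minutes in marathon finish time, holding the other predictors fixed.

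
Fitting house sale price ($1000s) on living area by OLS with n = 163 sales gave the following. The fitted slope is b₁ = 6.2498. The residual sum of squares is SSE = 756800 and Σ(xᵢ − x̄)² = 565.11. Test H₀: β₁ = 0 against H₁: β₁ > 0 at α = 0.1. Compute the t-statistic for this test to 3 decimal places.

MSE = SSE/(n − 2) = 756800/161 = 4700.62.
SE(b₁) = √(MSE/Sₓₓ) = √(4700.62/565.11) = 2.88411.
t = 6.2498 / 2.88411 = 2.167.
df = n − 2 = 161.
One-sided p ≈ 0.0159, which is < 0.1, so reject H₀.
There is evidence that the true slope on living area is positive.

t = 2.167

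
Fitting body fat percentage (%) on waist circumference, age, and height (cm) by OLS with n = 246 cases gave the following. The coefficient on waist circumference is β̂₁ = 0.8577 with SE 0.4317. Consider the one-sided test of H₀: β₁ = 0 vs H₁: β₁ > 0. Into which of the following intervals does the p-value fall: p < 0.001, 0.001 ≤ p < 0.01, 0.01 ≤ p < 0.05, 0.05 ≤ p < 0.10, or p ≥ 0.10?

t = 0.8577 / 0.4317 = 1.987.
df = n − k − 1 = 246 − 3 − 1 = 242.
One-sided p = P(T_{242} > t) ≈ 0.0240.
So 0.01 ≤ p < 0.05.

0.01 ≤ p < 0.05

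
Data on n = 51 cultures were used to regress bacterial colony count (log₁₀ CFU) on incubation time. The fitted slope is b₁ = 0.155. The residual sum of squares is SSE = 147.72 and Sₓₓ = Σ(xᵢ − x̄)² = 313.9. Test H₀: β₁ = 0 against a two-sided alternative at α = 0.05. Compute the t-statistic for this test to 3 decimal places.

t = 1.582

MSE = SSE/(n − 2) = 147.72/49 = 3.01469.
SE(b₁) = √(MSE/Sₓₓ) = √(3.01469/313.9) = 0.098.
t = 0.155 / 0.098 = 1.582.
df = n − 2 = 49.
Two-sided p ≈ 0.1202, which is ≥ 0.05, so fail to reject H₀.
The data do not give significant evidence of an association between incubation time and bacterial colony count.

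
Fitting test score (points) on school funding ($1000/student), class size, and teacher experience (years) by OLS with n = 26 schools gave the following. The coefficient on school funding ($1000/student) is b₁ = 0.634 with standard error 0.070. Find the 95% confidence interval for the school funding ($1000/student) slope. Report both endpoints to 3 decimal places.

(0.489, 0.779)

df = n − k − 1 = 26 − 3 − 1 = 22.
t* = t_{0.025, 22} = 2.073873.
Margin = t* × SE = 2.073873 × 0.070 = 0.14517.
CI: 0.634 ± 0.14517 → (0.489, 0.779).
With 95% confidence, each one-unit increase in school funding ($1000/student) is associated with a change of between 0.489 and 0.779 points in test score, holding the other predictors fixed.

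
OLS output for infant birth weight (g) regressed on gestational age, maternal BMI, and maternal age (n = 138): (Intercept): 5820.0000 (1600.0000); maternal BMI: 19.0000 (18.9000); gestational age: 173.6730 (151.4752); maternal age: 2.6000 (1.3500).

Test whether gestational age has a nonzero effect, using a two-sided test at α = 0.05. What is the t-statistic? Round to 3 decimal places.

Read off: b = 173.6730, SE = 151.4752 for gestational age.
H₀: β₁ = 0 vs H₁: β₁ ≠ 0.
t = 173.6730 / 151.4752 = 1.147.
df = n − k − 1 = 138 − 3 − 1 = 134.
Two-sided p ≈ 0.2536, which is ≥ 0.05, so fail to reject H₀.
The data do not give significant evidence of an association between gestational age and infant birth weight, after adjusting for the other predictors.

t = 1.147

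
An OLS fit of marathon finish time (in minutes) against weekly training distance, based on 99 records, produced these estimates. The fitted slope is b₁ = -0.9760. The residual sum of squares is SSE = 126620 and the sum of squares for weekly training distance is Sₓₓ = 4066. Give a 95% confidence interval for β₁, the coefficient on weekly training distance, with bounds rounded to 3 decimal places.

(-2.101, 0.149)

MSE = SSE/(n − 2) = 126620/97 = 1305.36.
SE(b₁) = √(MSE/Sₓₓ) = √(1305.36/4066) = 0.566607.
df = n − 2 = 97.
t* = t_{0.025, 97} = 1.984723.
Margin = t* × SE = 1.984723 × 0.566607 = 1.12456.
CI: -0.9760 ± 1.12456 → (-2.101, 0.149).
With 95% confidence, each one-unit increase in weekly training distance is associated with a change of between -2.101 and 0.149 minutes in marathon finish time.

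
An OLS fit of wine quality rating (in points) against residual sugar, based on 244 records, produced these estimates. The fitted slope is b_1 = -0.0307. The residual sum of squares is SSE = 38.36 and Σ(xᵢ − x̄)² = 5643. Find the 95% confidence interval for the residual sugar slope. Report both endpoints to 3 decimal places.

MSE = SSE/(n − 2) = 38.36/242 = 0.158512.
SE(b_1) = √(MSE/Sₓₓ) = √(0.158512/5643) = 0.00530001.
df = n − 2 = 242.
t* = t_{0.025, 242} = 1.969815.
Margin = t* × SE = 1.969815 × 0.00530001 = 0.01044.
CI: -0.0307 ± 0.01044 → (-0.041, -0.020).
With 95% confidence, each one-unit increase in residual sugar is associated with a change of between -0.041 and -0.020 points in wine quality rating.

(-0.041, -0.020)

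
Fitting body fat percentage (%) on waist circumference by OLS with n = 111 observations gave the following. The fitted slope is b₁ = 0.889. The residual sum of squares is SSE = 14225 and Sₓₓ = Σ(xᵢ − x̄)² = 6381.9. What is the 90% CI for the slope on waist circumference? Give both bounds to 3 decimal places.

(0.652, 1.126)

MSE = SSE/(n − 2) = 14225/109 = 130.505.
SE(b₁) = √(MSE/Sₓₓ) = √(130.505/6381.9) = 0.143001.
df = n − 2 = 109.
t* = t_{0.05, 109} = 1.658953.
Margin = t* × SE = 1.658953 × 0.143001 = 0.23723.
CI: 0.889 ± 0.23723 → (0.652, 1.126).
With 90% confidence, each one-unit increase in waist circumference is associated with a change of between 0.652 and 1.126 % in body fat percentage.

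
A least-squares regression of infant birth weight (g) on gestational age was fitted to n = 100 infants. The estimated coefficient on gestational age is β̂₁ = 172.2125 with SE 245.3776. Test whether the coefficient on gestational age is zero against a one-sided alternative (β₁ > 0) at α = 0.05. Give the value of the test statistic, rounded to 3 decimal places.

t = 0.702

H₀: β₁ = 0 vs H₁: β₁ > 0.
t = (β̂₁ − β₁⁰)/SE = 172.2125 / 245.3776 = 0.702.
df = n − 2 = 100 − 2 = 98.
One-sided p ≈ 0.2422, which is ≥ 0.05, so fail to reject H₀.
The data do not give significant evidence that the true slope on gestational age is positive.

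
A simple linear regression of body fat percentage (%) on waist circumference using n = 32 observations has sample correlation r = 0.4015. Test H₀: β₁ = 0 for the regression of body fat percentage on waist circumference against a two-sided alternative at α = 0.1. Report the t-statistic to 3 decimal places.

t = 2.401

t = r·√(n − 2)/√(1 − r²) = 0.4015·√30/√0.838798 = 2.401.
df = n − 2 = 30.
Two-sided p ≈ 0.0227, which is < 0.1, so reject H₀.
There is evidence of a linear association between waist circumference and body fat percentage.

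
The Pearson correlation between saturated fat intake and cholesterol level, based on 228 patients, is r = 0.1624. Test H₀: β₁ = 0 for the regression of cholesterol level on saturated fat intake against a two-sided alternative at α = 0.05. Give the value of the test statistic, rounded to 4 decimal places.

t = r·√(n − 2)/√(1 − r²) = 0.1624·√226/√0.973626 = 2.4743.
df = n − 2 = 226.
Two-sided p ≈ 0.0141, which is < 0.05, so reject H₀.
There is evidence of a linear association between saturated fat intake and cholesterol level.

t = 2.4743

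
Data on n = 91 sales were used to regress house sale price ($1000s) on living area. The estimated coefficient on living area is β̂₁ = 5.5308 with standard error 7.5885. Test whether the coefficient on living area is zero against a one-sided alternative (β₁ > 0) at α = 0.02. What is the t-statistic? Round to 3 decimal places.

H₀: β₁ = 0 vs H₁: β₁ > 0.
t = (β̂₁ − β₁⁰)/SE = 5.5308 / 7.5885 = 0.729.
df = n − 2 = 91 − 2 = 89.
One-sided p ≈ 0.2340, which is ≥ 0.02, so fail to reject H₀.
The data do not give significant evidence that the true slope on living area is positive.

t = 0.729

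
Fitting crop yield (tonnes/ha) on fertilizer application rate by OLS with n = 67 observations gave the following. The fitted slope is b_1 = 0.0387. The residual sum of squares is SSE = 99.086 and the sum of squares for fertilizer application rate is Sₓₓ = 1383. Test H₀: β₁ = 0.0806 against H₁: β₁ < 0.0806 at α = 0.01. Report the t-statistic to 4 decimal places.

t = -1.2620

MSE = SSE/(n − 2) = 99.086/65 = 1.5244.
SE(b_1) = √(MSE/Sₓₓ) = √(1.5244/1383) = 0.0332.
t = (0.0387 − 0.0806) / 0.0332 = -1.2620.
df = n − 2 = 65.
One-sided p ≈ 0.1057, which is ≥ 0.01, so fail to reject H₀.
The data do not give significant evidence that the true slope on fertilizer application rate is below 0.0806 tonnes/ha per unit.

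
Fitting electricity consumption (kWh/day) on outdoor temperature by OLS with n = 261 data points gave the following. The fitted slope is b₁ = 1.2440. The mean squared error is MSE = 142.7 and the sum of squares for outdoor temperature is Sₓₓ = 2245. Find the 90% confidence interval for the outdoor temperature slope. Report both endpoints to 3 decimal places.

(0.828, 1.660)

SE(b₁) = √(MSE/Sₓₓ) = √(142.7/2245) = 0.252118.
df = n − 2 = 259.
t* = t_{0.05, 259} = 1.650758.
Margin = t* × SE = 1.650758 × 0.252118 = 0.41619.
CI: 1.2440 ± 0.41619 → (0.828, 1.660).
With 90% confidence, each one-unit increase in outdoor temperature is associated with a change of between 0.828 and 1.660 kWh/day in electricity consumption.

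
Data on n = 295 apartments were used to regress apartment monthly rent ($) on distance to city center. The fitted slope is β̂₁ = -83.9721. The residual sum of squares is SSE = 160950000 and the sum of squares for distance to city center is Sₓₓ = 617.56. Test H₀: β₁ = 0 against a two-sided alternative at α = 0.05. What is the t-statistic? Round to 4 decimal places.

t = -2.8155

MSE = SSE/(n − 2) = 160950000/293 = 549317.
SE(β̂₁) = √(MSE/Sₓₓ) = √(549317/617.56) = 29.8244.
t = -83.9721 / 29.8244 = -2.8155.
df = n − 2 = 293.
Two-sided p ≈ 0.0052, which is < 0.05, so reject H₀.
There is evidence that distance to city center is associated with apartment monthly rent.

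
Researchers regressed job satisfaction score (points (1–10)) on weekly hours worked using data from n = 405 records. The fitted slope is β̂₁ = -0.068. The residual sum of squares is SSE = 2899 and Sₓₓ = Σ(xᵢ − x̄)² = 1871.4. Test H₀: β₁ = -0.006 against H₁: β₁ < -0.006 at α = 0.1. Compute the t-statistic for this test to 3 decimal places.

t = -1.000

MSE = SSE/(n − 2) = 2899/403 = 7.19355.
SE(β̂₁) = √(MSE/Sₓₓ) = √(7.19355/1871.4) = 0.0619995.
t = (-0.068 − (-0.006)) / 0.0619995 = -1.000.
df = n − 2 = 403.
One-sided p ≈ 0.1590, which is ≥ 0.1, so fail to reject H₀.
The data do not give significant evidence that the true slope on weekly hours worked is below -0.006 points (1–10) per unit.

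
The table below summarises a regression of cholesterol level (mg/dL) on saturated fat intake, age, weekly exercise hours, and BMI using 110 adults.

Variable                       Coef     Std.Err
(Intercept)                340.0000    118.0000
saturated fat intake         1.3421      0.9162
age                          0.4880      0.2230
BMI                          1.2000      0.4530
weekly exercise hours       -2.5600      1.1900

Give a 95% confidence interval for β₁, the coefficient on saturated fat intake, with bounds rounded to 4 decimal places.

(-0.4746, 3.1588)

Read off: b = 1.3421, SE = 0.9162 for saturated fat intake.
df = n − k − 1 = 110 − 4 − 1 = 105.
t* = t_{0.025, 105} = 1.982815.
Margin = t* × SE = 1.982815 × 0.9162 = 1.816655.
CI: 1.3421 ± 1.816655 → (-0.4746, 3.1588).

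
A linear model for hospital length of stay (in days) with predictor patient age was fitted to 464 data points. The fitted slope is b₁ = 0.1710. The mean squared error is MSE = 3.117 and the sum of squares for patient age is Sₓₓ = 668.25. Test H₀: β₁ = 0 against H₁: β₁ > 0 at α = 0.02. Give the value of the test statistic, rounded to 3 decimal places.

t = 2.504

SE(b₁) = √(MSE/Sₓₓ) = √(3.117/668.25) = 0.0682966.
t = 0.1710 / 0.0682966 = 2.504.
df = n − 2 = 462.
One-sided p ≈ 0.0063, which is < 0.02, so reject H₀.
There is evidence that the true slope on patient age is positive.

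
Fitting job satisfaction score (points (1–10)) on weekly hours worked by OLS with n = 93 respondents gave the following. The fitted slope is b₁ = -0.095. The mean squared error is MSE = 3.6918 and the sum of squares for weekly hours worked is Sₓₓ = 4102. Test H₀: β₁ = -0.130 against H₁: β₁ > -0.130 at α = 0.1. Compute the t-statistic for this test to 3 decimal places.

SE(b₁) = √(MSE/Sₓₓ) = √(3.6918/4102) = 0.03.
t = (-0.095 − (-0.130)) / 0.03 = 1.167.
df = n − 2 = 91.
One-sided p ≈ 0.1232, which is ≥ 0.1, so fail to reject H₀.
The data do not give significant evidence that the true slope on weekly hours worked exceeds -0.130 points (1–10) per unit.

t = 1.167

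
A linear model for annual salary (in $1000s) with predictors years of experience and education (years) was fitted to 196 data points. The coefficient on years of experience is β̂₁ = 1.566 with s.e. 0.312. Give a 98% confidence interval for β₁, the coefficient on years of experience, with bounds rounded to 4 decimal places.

(0.8341, 2.2979)

df = n − k − 1 = 196 − 2 − 1 = 193.
t* = t_{0.01, 193} = 2.345824.
Margin = t* × SE = 2.345824 × 0.312 = 0.731897.
CI: 1.566 ± 0.731897 → (0.8341, 2.2979).
With 98% confidence, each one-unit increase in years of experience is associated with a change of between 0.8341 and 2.2979 $1000s in annual salary, holding the other predictors fixed.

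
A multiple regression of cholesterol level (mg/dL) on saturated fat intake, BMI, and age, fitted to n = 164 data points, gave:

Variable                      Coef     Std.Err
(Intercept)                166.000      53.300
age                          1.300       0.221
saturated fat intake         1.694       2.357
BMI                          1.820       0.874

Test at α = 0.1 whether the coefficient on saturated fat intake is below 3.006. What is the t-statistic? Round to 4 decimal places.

t = -0.5566

Read off: b = 1.694, SE = 2.357 for saturated fat intake.
H₀: β₁ = 3.006 vs H₁: β₁ < 3.006.
t = (1.694 − 3.006) / 2.357 = -0.5566.
df = n − k − 1 = 164 − 3 − 1 = 160.
One-sided p ≈ 0.2893, which is ≥ 0.1, so fail to reject H₀.
The data do not give significant evidence that the true slope on saturated fat intake is below 3.006 mg/dL per unit, holding the other predictors fixed.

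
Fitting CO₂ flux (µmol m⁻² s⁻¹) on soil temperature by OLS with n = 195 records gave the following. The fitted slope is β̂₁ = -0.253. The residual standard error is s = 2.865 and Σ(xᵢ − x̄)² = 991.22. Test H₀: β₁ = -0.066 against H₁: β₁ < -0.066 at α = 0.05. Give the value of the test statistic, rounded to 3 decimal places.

t = -2.055

SE(β̂₁) = s/√Sₓₓ = 2.865/√991.22 = 0.0909996.
t = (-0.253 − (-0.066)) / 0.0909996 = -2.055.
df = n − 2 = 193.
One-sided p ≈ 0.0206, which is < 0.05, so reject H₀.
There is evidence that the true slope on soil temperature is below -0.066 µmol m⁻² s⁻¹ per unit.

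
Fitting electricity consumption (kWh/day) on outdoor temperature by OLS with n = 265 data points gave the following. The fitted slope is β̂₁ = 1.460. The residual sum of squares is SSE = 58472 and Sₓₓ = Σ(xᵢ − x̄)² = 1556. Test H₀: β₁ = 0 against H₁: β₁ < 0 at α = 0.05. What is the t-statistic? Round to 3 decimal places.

MSE = SSE/(n − 2) = 58472/263 = 222.327.
SE(β̂₁) = √(MSE/Sₓₓ) = √(222.327/1556) = 0.378.
t = 1.460 / 0.378 = 3.862.
df = n − 2 = 263.
One-sided p ≈ 0.9999, which is ≥ 0.05, so fail to reject H₀.
The data do not give significant evidence that the true slope on outdoor temperature is negative.

t = 3.862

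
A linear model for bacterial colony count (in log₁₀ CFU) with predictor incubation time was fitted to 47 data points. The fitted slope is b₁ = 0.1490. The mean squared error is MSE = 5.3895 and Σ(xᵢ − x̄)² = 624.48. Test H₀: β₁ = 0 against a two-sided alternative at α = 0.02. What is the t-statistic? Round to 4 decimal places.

SE(b₁) = √(MSE/Sₓₓ) = √(5.3895/624.48) = 0.0928998.
t = 0.1490 / 0.0928998 = 1.6039.
df = n − 2 = 45.
Two-sided p ≈ 0.1157, which is ≥ 0.02, so fail to reject H₀.
The data do not give significant evidence of an association between incubation time and bacterial colony count.

t = 1.6039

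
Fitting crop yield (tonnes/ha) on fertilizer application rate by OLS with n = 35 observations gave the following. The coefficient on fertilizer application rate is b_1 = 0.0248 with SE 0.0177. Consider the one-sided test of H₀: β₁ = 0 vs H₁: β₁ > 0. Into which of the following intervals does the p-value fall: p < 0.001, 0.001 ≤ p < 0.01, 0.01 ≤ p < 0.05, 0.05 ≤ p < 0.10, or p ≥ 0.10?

t = 0.0248 / 0.0177 = 1.401.
df = n − 2 = 35 − 2 = 33.
One-sided p = P(T_{33} > t) ≈ 0.0853.
So 0.05 ≤ p < 0.10.

0.05 ≤ p < 0.10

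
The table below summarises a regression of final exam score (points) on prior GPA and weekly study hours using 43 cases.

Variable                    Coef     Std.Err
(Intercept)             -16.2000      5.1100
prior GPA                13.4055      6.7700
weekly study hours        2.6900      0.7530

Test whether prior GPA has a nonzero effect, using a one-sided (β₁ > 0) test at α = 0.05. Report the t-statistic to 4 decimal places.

t = 1.9801

Read off: b = 13.4055, SE = 6.7700 for prior GPA.
H₀: β₁ = 0 vs H₁: β₁ > 0.
t = 13.4055 / 6.7700 = 1.9801.
df = n − k − 1 = 43 − 2 − 1 = 40.
One-sided p ≈ 0.0273, which is < 0.05, so reject H₀.
There is evidence that the true slope on prior GPA is positive, holding the other predictors fixed.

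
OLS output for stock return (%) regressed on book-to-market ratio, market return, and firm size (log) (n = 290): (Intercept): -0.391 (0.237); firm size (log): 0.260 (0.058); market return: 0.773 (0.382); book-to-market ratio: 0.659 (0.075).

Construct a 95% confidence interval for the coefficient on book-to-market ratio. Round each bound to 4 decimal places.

(0.5114, 0.8066)

Read off: b = 0.659, SE = 0.075 for book-to-market ratio.
df = n − k − 1 = 290 − 3 − 1 = 286.
t* = t_{0.025, 286} = 1.968293.
Margin = t* × SE = 1.968293 × 0.075 = 0.147622.
CI: 0.659 ± 0.147622 → (0.5114, 0.8066).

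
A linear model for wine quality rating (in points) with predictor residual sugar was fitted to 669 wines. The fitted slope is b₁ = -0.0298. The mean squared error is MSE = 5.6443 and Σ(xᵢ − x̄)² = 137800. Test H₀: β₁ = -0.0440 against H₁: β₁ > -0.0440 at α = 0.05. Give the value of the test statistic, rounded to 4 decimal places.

SE(b₁) = √(MSE/Sₓₓ) = √(5.6443/137800) = 0.00640001.
t = (-0.0298 − (-0.0440)) / 0.00640001 = 2.2187.
df = n − 2 = 667.
One-sided p ≈ 0.0134, which is < 0.05, so reject H₀.
There is evidence that the true slope on residual sugar exceeds -0.0440 points per unit.

t = 2.2187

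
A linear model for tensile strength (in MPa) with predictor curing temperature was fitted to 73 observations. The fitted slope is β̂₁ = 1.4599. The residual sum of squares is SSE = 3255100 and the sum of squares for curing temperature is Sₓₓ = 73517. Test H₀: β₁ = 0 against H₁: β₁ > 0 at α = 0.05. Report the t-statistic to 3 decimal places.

t = 1.849

MSE = SSE/(n − 2) = 3255100/71 = 45846.5.
SE(β̂₁) = √(MSE/Sₓₓ) = √(45846.5/73517) = 0.789694.
t = 1.4599 / 0.789694 = 1.849.
df = n − 2 = 71.
One-sided p ≈ 0.0343, which is < 0.05, so reject H₀.
There is evidence that the true slope on curing temperature is positive.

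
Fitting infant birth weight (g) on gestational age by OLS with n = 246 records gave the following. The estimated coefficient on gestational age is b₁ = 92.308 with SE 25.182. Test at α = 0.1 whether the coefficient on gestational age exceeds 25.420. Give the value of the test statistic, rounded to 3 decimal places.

t = 2.656

H₀: β₁ = 25.420 vs H₁: β₁ > 25.420.
t = (b₁ − β₁⁰)/SE = (92.308 − 25.420) / 25.182 = 2.656.
df = n − 2 = 246 − 2 = 244.
One-sided p ≈ 0.0042, which is < 0.1, so reject H₀.
There is evidence that the true slope on gestational age exceeds 25.420 g per unit.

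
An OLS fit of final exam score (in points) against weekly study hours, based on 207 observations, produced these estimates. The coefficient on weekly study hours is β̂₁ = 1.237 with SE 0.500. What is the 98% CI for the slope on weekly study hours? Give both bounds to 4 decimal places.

(0.0647, 2.4093)

df = n − 2 = 207 − 2 = 205.
t* = t_{0.01, 205} = 2.344675.
Margin = t* × SE = 2.344675 × 0.500 = 1.172338.
CI: 1.237 ± 1.172338 → (0.0647, 2.4093).
With 98% confidence, each one-unit increase in weekly study hours is associated with a change of between 0.0647 and 2.4093 points in final exam score.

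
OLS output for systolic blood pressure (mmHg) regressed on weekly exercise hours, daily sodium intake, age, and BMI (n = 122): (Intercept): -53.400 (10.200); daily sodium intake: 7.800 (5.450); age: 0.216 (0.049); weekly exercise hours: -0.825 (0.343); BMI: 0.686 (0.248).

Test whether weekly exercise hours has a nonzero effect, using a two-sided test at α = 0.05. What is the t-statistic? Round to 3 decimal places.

Read off: b = -0.825, SE = 0.343 for weekly exercise hours.
H₀: β₁ = 0 vs H₁: β₁ ≠ 0.
t = -0.825 / 0.343 = -2.405.
df = n − k − 1 = 122 − 4 − 1 = 117.
Two-sided p ≈ 0.0177, which is < 0.05, so reject H₀.
There is evidence that weekly exercise hours is associated with systolic blood pressure, holding the other predictors fixed.

t = -2.405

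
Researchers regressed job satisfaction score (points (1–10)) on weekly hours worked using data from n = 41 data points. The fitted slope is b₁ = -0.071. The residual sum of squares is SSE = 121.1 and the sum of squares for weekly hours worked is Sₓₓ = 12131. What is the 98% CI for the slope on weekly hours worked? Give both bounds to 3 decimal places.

MSE = SSE/(n − 2) = 121.1/39 = 3.10513.
SE(b₁) = √(MSE/Sₓₓ) = √(3.10513/12131) = 0.0159989.
df = n − 2 = 39.
t* = t_{0.01, 39} = 2.425841.
Margin = t* × SE = 2.425841 × 0.0159989 = 0.03881.
CI: -0.071 ± 0.03881 → (-0.110, -0.032).
With 98% confidence, each one-unit increase in weekly hours worked is associated with a change of between -0.110 and -0.032 points (1–10) in job satisfaction score.

(-0.110, -0.032)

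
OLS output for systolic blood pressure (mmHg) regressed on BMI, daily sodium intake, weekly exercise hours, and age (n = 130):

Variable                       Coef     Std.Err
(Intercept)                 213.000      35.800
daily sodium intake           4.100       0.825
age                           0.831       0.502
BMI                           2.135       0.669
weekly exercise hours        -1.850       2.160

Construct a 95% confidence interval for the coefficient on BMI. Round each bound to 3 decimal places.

(0.811, 3.459)

Read off: b = 2.135, SE = 0.669 for BMI.
df = n − k − 1 = 130 − 4 − 1 = 125.
t* = t_{0.025, 125} = 1.979124.
Margin = t* × SE = 1.979124 × 0.669 = 1.32403.
CI: 2.135 ± 1.32403 → (0.811, 3.459).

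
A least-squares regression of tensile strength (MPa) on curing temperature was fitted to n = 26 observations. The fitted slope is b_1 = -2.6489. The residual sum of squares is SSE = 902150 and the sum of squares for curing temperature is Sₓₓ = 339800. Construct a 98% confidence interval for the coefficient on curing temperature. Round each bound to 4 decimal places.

(-3.4778, -1.8200)

MSE = SSE/(n − 2) = 902150/24 = 37589.6.
SE(b_1) = √(MSE/Sₓₓ) = √(37589.6/339800) = 0.3326.
df = n − 2 = 24.
t* = t_{0.01, 24} = 2.492159.
Margin = t* × SE = 2.492159 × 0.3326 = 0.828892.
CI: -2.6489 ± 0.828892 → (-3.4778, -1.8200).
With 98% confidence, each one-unit increase in curing temperature is associated with a change of between -3.4778 and -1.8200 MPa in tensile strength.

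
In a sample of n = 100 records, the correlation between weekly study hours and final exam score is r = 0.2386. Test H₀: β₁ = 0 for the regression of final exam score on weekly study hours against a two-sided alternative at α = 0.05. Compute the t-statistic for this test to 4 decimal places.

t = r·√(n − 2)/√(1 − r²) = 0.2386·√98/√0.94307 = 2.4323.
df = n − 2 = 98.
Two-sided p ≈ 0.0168, which is < 0.05, so reject H₀.
There is evidence of a linear association between weekly study hours and final exam score.

t = 2.4323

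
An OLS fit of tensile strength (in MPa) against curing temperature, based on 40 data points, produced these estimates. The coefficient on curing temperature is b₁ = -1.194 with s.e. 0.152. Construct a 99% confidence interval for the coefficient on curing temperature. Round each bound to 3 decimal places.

(-1.606, -0.782)

df = n − 2 = 40 − 2 = 38.
t* = t_{0.005, 38} = 2.711558.
Margin = t* × SE = 2.711558 × 0.152 = 0.41216.
CI: -1.194 ± 0.41216 → (-1.606, -0.782).
With 99% confidence, each one-unit increase in curing temperature is associated with a change of between -1.606 and -0.782 MPa in tensile strength.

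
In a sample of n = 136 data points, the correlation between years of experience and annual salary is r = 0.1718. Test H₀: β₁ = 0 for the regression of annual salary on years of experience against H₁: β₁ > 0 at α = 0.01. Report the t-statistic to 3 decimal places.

t = r·√(n − 2)/√(1 − r²) = 0.1718·√134/√0.970485 = 2.019.
df = n − 2 = 134.
One-sided p ≈ 0.0228, which is ≥ 0.01, so fail to reject H₀.
The data do not give significant evidence of a linear association between years of experience and annual salary.

t = 2.019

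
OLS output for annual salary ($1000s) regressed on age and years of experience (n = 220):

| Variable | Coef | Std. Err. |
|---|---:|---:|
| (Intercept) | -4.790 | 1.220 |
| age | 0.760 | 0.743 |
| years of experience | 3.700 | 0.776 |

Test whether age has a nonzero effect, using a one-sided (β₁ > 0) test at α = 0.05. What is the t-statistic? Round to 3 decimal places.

Read off: b = 0.760, SE = 0.743 for age.
H₀: β₁ = 0 vs H₁: β₁ > 0.
t = 0.760 / 0.743 = 1.023.
df = n − k − 1 = 220 − 2 − 1 = 217.
One-sided p ≈ 0.1538, which is ≥ 0.05, so fail to reject H₀.
The data do not give significant evidence that the true slope on age is positive, holding the other predictors fixed.

t = 1.023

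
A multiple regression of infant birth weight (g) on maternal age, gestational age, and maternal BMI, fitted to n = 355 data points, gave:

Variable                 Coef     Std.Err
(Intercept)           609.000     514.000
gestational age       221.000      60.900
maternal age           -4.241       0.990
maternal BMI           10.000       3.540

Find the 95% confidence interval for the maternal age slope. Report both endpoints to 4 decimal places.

(-6.1881, -2.2939)

Read off: b = -4.241, SE = 0.990 for maternal age.
df = n − k − 1 = 355 − 3 − 1 = 351.
t* = t_{0.025, 351} = 1.966746.
Margin = t* × SE = 1.966746 × 0.990 = 1.947078.
CI: -4.241 ± 1.947078 → (-6.1881, -2.2939).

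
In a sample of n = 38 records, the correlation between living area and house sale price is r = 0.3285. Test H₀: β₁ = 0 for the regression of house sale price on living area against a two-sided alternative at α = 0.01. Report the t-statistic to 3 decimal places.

t = r·√(n − 2)/√(1 − r²) = 0.3285·√36/√0.892088 = 2.087.
df = n − 2 = 36.
Two-sided p ≈ 0.0440, which is ≥ 0.01, so fail to reject H₀.
The data do not give significant evidence of a linear association between living area and house sale price.

t = 2.087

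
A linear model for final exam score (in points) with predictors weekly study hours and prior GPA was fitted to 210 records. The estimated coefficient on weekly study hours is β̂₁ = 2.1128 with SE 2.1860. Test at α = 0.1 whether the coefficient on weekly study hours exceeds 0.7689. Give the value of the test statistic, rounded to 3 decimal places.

t = 0.615

H₀: β₁ = 0.7689 vs H₁: β₁ > 0.7689.
t = (β̂₁ − β₁⁰)/SE = (2.1128 − 0.7689) / 2.1860 = 0.615.
df = n − k − 1 = 210 − 2 − 1 = 207.
One-sided p ≈ 0.2697, which is ≥ 0.1, so fail to reject H₀.
The data do not give significant evidence that the true slope on weekly study hours exceeds 0.7689 points per unit, holding the other predictors fixed.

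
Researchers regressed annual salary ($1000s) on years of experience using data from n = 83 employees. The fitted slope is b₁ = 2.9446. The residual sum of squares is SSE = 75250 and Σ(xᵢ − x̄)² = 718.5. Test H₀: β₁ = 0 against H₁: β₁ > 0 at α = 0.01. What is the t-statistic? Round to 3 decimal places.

t = 2.590

MSE = SSE/(n − 2) = 75250/81 = 929.012.
SE(b₁) = √(MSE/Sₓₓ) = √(929.012/718.5) = 1.1371.
t = 2.9446 / 1.1371 = 2.590.
df = n − 2 = 81.
One-sided p ≈ 0.0057, which is < 0.01, so reject H₀.
There is evidence that the true slope on years of experience is positive.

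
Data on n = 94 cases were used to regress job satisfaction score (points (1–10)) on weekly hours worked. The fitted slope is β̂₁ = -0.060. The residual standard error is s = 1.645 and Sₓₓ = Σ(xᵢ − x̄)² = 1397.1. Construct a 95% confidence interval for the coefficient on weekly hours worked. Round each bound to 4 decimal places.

(-0.1474, 0.0274)

SE(β̂₁) = s/√Sₓₓ = 1.645/√1397.1 = 0.0440101.
df = n − 2 = 92.
t* = t_{0.025, 92} = 1.986086.
Margin = t* × SE = 1.986086 × 0.0440101 = 0.087408.
CI: -0.060 ± 0.087408 → (-0.1474, 0.0274).
With 95% confidence, each one-unit increase in weekly hours worked is associated with a change of between -0.1474 and 0.0274 points (1–10) in job satisfaction score.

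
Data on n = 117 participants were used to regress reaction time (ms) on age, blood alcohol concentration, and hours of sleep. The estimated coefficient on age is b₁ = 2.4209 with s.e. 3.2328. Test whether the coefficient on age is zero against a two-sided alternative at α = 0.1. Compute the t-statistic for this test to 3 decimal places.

H₀: β₁ = 0 vs H₁: β₁ ≠ 0.
t = (b₁ − β₁⁰)/SE = 2.4209 / 3.2328 = 0.749.
df = n − k − 1 = 117 − 3 − 1 = 113.
Two-sided p ≈ 0.4555, which is ≥ 0.1, so fail to reject H₀.
The data do not give significant evidence of an association between age and reaction time, after adjusting for the other predictors.

t = 0.749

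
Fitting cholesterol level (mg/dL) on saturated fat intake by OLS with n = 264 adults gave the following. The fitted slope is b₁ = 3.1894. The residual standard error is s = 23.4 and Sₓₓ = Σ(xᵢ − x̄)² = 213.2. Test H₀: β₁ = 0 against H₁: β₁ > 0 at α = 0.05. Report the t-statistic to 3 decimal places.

t = 1.990

SE(b₁) = s/√Sₓₓ = 23.4/√213.2 = 1.60259.
t = 3.1894 / 1.60259 = 1.990.
df = n − 2 = 262.
One-sided p ≈ 0.0238, which is < 0.05, so reject H₀.
There is evidence that the true slope on saturated fat intake is positive.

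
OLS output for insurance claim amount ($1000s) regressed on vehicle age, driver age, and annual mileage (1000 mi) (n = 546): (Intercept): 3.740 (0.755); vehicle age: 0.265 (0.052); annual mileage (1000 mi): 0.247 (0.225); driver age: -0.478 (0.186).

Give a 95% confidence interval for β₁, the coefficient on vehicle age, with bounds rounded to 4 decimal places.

(0.1629, 0.3671)

Read off: b = 0.265, SE = 0.052 for vehicle age.
df = n − k − 1 = 546 − 3 − 1 = 542.
t* = t_{0.025, 542} = 1.96435.
Margin = t* × SE = 1.96435 × 0.052 = 0.102146.
CI: 0.265 ± 0.102146 → (0.1629, 0.3671).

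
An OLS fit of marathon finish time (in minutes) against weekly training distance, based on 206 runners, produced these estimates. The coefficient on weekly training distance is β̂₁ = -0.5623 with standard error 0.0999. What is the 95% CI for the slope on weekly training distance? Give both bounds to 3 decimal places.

df = n − 2 = 206 − 2 = 204.
t* = t_{0.025, 204} = 1.971661.
Margin = t* × SE = 1.971661 × 0.0999 = 0.19697.
CI: -0.5623 ± 0.19697 → (-0.759, -0.365).
With 95% confidence, each one-unit increase in weekly training distance is associated with a change of between -0.759 and -0.365 minutes in marathon finish time.

(-0.759, -0.365)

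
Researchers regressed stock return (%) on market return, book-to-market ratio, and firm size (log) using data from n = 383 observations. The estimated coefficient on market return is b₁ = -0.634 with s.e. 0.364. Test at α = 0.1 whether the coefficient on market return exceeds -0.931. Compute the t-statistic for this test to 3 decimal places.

t = 0.816

H₀: β₁ = -0.931 vs H₁: β₁ > -0.931.
t = (b₁ − β₁⁰)/SE = (-0.634 − (-0.931)) / 0.364 = 0.816.
df = n − k − 1 = 383 − 3 − 1 = 379.
One-sided p ≈ 0.2075, which is ≥ 0.1, so fail to reject H₀.
The data do not give significant evidence that the true slope on market return exceeds -0.931 % per unit, holding the other predictors fixed.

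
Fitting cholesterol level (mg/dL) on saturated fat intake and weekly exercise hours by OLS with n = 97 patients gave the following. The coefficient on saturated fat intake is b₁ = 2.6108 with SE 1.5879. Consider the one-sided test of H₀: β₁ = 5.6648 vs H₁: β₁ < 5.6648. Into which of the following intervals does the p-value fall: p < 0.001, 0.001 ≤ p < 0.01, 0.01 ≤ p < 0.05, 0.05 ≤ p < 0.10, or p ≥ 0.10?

0.01 ≤ p < 0.05

t = (2.6108 − 5.6648) / 1.5879 = -1.923.
df = n − k − 1 = 97 − 2 − 1 = 94.
One-sided p = P(T_{94} < t) ≈ 0.0287.
So 0.01 ≤ p < 0.05.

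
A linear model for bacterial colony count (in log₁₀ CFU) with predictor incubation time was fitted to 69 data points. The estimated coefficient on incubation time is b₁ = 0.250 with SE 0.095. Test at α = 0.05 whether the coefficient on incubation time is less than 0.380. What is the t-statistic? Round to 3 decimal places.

t = -1.368

H₀: β₁ = 0.380 vs H₁: β₁ < 0.380.
t = (b₁ − β₁⁰)/SE = (0.250 − 0.380) / 0.095 = -1.368.
df = n − 2 = 69 − 2 = 67.
One-sided p ≈ 0.0879, which is ≥ 0.05, so fail to reject H₀.
The data do not give significant evidence that the true slope on incubation time is below 0.380 log₁₀ CFU per unit.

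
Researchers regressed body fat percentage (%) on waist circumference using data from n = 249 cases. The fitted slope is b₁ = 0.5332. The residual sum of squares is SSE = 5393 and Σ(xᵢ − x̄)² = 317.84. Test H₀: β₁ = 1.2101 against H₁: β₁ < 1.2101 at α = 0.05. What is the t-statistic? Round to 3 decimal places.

t = -2.583

MSE = SSE/(n − 2) = 5393/247 = 21.834.
SE(b₁) = √(MSE/Sₓₓ) = √(21.834/317.84) = 0.262097.
t = (0.5332 − 1.2101) / 0.262097 = -2.583.
df = n − 2 = 247.
One-sided p ≈ 0.0052, which is < 0.05, so reject H₀.
There is evidence that the true slope on waist circumference is below 1.2101 % per unit.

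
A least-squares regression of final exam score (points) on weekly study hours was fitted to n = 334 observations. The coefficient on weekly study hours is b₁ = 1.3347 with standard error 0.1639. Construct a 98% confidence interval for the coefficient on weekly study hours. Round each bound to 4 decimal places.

df = n − 2 = 334 − 2 = 332.
t* = t_{0.01, 332} = 2.337632.
Margin = t* × SE = 2.337632 × 0.1639 = 0.383138.
CI: 1.3347 ± 0.383138 → (0.9516, 1.7178).
With 98% confidence, each one-unit increase in weekly study hours is associated with a change of between 0.9516 and 1.7178 points in final exam score.

(0.9516, 1.7178)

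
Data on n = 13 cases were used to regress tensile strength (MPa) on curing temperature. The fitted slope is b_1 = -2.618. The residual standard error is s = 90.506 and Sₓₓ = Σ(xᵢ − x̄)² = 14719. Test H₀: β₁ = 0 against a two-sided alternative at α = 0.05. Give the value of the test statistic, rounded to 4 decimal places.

SE(b_1) = s/√Sₓₓ = 90.506/√14719 = 0.745999.
t = -2.618 / 0.745999 = -3.5094.
df = n − 2 = 11.
Two-sided p ≈ 0.0049, which is < 0.05, so reject H₀.
There is evidence that curing temperature is associated with tensile strength.

t = -3.5094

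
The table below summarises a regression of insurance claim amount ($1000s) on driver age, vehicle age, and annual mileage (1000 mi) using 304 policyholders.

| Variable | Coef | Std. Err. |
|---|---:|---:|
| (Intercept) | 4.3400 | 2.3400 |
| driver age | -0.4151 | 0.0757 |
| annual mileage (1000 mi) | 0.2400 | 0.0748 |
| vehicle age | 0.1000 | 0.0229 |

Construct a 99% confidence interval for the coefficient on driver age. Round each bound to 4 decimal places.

(-0.6113, -0.2189)

Read off: b = -0.4151, SE = 0.0757 for driver age.
df = n − k − 1 = 304 − 3 − 1 = 300.
t* = t_{0.005, 300} = 2.592316.
Margin = t* × SE = 2.592316 × 0.0757 = 0.196238.
CI: -0.4151 ± 0.196238 → (-0.6113, -0.2189).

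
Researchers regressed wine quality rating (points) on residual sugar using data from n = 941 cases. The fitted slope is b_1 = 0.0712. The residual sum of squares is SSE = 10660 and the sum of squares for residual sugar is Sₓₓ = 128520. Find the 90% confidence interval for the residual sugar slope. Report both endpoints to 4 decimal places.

(0.0557, 0.0867)

MSE = SSE/(n − 2) = 10660/939 = 11.3525.
SE(b_1) = √(MSE/Sₓₓ) = √(11.3525/128520) = 0.00939854.
df = n − 2 = 939.
t* = t_{0.05, 939} = 1.646478.
Margin = t* × SE = 1.646478 × 0.00939854 = 0.015474.
CI: 0.0712 ± 0.015474 → (0.0557, 0.0867).
With 90% confidence, each one-unit increase in residual sugar is associated with a change of between 0.0557 and 0.0867 points in wine quality rating.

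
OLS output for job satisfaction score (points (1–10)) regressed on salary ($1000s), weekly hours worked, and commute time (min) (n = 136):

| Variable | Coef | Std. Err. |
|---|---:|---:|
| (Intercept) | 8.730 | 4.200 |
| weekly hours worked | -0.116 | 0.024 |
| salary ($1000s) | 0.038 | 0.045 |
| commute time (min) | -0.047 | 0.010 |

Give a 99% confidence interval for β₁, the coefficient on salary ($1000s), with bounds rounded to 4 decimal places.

(-0.0796, 0.1556)

Read off: b = 0.038, SE = 0.045 for salary ($1000s).
df = n − k − 1 = 136 − 3 − 1 = 132.
t* = t_{0.005, 132} = 2.613588.
Margin = t* × SE = 2.613588 × 0.045 = 0.117611.
CI: 0.038 ± 0.117611 → (-0.0796, 0.1556).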